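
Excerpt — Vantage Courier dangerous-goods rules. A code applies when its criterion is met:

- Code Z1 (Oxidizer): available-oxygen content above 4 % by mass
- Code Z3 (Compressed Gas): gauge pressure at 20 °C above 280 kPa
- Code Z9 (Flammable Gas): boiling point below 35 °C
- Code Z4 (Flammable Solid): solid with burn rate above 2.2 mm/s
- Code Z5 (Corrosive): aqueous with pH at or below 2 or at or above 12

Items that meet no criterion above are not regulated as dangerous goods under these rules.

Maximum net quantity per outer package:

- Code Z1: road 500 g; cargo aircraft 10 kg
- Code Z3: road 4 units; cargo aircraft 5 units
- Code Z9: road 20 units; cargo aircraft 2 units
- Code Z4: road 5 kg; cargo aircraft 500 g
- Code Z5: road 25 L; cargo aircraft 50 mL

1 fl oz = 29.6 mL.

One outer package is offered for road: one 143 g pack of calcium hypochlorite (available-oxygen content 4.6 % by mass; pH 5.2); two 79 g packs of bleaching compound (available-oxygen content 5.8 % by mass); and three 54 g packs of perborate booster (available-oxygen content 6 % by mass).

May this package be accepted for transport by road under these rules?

Yes

The calcium hypochlorite has available-oxygen content 4.6 % by mass, which is > 4 % by mass, so it is Code Z1 (Oxidizer).
With available-oxygen content 5.8 % by mass (> 4 % by mass), the bleaching compound falls in Code Z1.
The perborate booster has available-oxygen content 6 % by mass, which is > 4 % by mass, so it is Code Z1 (Oxidizer).
Total Code Z1: 143 g + (two 79 g packs = 158 g) + (three 54 g packs = 162 g) = 463 g.
463 g is within the road limit of 500 g for Code Z1.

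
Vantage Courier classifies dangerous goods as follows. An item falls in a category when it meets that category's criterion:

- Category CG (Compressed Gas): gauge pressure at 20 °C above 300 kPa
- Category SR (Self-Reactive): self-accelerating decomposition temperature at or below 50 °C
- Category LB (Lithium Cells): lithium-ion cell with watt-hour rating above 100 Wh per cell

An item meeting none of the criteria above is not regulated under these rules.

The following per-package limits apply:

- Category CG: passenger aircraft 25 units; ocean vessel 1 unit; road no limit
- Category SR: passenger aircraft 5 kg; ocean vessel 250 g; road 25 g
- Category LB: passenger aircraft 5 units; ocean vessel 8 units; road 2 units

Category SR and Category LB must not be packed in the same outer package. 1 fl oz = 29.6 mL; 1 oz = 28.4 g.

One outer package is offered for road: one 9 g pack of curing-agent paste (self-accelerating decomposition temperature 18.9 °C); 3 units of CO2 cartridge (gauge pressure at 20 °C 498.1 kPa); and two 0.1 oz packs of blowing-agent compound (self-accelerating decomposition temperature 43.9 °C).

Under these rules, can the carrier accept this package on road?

The curing-agent paste has self-accelerating decomposition temperature 18.9 °C, which is ≤ 50 °C, so it is Category SR (Self-Reactive).
Gauge pressure at 20 °C 498.1 kPa meets the Category CG criterion (Compressed Gas), so the CO2 cartridge is Category CG.
The blowing-agent compound has self-accelerating decomposition temperature 43.9 °C, which is ≤ 50 °C, so it is Category SR (Self-Reactive).
Total Category SR: 9 g + (two 0.1 oz packs = 5.68 g) = 14.68 g.
That is within the Category SR road limit of 25 g.
Category CG quantity: 3 units.
Category CG has no per-package limit by road.
The segregation rule (Category SR with Category LB) does not apply to Category SR with Category CG.
Every hazard category is within its road limit and no segregation rule is violated.

Yes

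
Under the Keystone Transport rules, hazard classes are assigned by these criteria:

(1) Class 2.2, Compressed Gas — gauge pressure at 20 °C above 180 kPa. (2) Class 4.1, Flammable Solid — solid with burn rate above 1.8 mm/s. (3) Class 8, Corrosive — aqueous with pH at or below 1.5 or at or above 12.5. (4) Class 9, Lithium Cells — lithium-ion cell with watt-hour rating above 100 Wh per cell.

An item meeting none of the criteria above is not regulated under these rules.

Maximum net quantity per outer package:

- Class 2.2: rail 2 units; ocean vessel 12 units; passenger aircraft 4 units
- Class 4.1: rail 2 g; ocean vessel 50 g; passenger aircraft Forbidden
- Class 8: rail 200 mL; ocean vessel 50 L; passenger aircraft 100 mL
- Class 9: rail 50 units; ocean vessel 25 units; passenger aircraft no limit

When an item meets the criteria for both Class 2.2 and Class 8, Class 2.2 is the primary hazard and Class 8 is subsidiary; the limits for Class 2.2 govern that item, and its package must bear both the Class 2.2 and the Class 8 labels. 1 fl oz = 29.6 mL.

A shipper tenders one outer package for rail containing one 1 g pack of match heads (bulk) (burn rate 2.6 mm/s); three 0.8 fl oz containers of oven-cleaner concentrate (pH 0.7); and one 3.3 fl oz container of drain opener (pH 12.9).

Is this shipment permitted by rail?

Yes

The match heads (bulk) have burn rate 2.6 mm/s, which is > 1.8 mm/s, so they are Class 4.1 (Flammable Solid).
Oven-cleaner concentrate: pH 0.7 ≤ 1.5 → Class 8 (Corrosive).
The drain opener has pH 12.9, which is ≥ 12.5, so it is Class 8 (Corrosive).
Class 8 net quantity: (three 0.8 fl oz containers = 71.04 mL) + (one 3.3 fl oz container = 97.68 mL) = 168.72 mL.
168.72 mL ≤ 200 mL (rail limit, Class 8) — within limit.
Class 4.1 quantity: 1 g.
1 g ≤ 2 g (rail limit, Class 4.1) — within limit.
Every hazard class is within its rail limit and no segregation rule is violated.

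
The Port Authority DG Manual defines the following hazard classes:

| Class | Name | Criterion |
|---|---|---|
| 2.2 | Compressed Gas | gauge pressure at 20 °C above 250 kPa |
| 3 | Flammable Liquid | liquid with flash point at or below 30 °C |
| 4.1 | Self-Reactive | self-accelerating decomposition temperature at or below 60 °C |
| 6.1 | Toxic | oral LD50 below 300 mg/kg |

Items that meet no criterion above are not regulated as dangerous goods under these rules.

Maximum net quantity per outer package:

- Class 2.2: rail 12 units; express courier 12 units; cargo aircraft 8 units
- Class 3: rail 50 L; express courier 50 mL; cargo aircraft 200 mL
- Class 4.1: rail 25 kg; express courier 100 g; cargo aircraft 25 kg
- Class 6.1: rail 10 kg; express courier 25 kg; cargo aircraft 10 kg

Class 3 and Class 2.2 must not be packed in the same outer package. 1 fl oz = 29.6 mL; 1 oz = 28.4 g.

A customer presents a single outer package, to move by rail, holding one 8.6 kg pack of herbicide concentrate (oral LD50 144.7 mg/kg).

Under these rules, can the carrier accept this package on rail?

Yes

Herbicide concentrate: oral LD50 144.7 mg/kg < 300 mg/kg → Class 6.1 (Toxic).
Class 6.1 quantity: 8.6 kg.
8.6 kg ≤ 10 kg (rail limit, Class 6.1) — within limit.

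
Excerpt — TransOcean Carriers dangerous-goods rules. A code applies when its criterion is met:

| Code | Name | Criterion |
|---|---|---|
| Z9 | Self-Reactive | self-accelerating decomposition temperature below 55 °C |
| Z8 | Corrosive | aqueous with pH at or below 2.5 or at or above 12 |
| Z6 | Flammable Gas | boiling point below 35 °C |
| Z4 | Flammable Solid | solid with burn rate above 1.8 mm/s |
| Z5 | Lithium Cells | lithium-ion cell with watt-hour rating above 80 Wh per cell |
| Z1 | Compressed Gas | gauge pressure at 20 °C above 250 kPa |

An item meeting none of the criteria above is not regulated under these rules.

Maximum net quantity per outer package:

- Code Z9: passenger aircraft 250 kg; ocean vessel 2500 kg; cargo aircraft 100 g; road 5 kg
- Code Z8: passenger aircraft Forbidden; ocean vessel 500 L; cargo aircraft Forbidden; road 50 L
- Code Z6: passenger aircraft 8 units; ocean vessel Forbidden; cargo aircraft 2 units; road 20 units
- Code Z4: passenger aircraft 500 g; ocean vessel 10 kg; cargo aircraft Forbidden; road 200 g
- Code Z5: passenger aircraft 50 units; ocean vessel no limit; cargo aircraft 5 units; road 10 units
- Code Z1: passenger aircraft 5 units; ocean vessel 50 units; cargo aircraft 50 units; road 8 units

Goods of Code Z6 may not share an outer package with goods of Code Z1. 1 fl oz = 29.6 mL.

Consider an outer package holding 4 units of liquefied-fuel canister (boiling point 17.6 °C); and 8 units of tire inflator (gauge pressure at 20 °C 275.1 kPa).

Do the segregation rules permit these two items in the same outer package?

No

Liquefied-fuel canister: boiling point 17.6 °C < 35 °C → Code Z6 (Flammable Gas).
With gauge pressure at 20 °C 275.1 kPa (> 250 kPa), the tire inflator falls in Code Z1.
Code Z6 and Code Z1 may not share an outer package.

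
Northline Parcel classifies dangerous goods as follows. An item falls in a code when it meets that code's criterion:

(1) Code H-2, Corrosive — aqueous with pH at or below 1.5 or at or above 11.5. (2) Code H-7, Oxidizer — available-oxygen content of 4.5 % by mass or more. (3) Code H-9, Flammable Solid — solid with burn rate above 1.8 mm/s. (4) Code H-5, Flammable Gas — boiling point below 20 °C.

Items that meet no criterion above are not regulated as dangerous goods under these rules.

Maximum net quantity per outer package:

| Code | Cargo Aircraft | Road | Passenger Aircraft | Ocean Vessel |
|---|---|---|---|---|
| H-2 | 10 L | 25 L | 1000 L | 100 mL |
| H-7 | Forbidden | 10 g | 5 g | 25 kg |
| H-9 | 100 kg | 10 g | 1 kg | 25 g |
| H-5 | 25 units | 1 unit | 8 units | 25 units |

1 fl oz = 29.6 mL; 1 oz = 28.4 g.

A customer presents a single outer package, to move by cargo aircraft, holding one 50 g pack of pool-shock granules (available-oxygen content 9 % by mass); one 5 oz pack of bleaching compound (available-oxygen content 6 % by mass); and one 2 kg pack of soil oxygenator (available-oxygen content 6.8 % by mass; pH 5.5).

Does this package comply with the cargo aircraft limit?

With available-oxygen content 9 % by mass (≥ 4.5 % by mass), the pool-shock granules fall in Code H-7.
Bleaching compound: available-oxygen content 6 % by mass ≥ 4.5 % by mass → Code H-7 (Oxidizer).
Soil oxygenator: available-oxygen content 6.8 % by mass ≥ 4.5 % by mass → Code H-7 (Oxidizer).
Code H-7 net quantity: 50 g + (one 5 oz pack = 142 g) + 2 kg = 2.192 kg.
By cargo aircraft, Code H-7 is Forbidden regardless of quantity.

No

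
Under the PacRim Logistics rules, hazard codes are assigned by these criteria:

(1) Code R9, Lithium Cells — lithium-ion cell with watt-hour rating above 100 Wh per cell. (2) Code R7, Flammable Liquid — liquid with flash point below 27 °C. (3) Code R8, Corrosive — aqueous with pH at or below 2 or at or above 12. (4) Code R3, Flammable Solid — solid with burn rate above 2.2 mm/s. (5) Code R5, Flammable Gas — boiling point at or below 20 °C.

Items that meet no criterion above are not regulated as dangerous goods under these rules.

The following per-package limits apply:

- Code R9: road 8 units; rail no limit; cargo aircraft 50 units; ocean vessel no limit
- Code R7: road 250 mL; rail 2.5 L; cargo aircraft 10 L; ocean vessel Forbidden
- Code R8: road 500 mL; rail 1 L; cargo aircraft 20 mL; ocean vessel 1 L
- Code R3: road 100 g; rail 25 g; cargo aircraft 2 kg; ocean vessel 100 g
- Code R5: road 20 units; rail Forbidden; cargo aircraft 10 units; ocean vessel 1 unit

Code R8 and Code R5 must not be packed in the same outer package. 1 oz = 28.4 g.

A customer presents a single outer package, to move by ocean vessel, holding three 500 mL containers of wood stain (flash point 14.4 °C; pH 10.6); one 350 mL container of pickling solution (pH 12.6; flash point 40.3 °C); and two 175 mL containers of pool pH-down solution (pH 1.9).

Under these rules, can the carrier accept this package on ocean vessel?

Wood stain: flash point 14.4 °C < 27 °C → Code R7 (Flammable Liquid).
The pickling solution has pH 12.6, which is ≥ 12, so it is Code R8 (Corrosive).
The pool pH-down solution has pH 1.9, which is ≤ 2, so it is Code R8 (Corrosive).
Total Code R8: 350 mL + (two 175 mL containers = 350 mL) = 700 mL.
700 mL is within the ocean vessel limit of 1 L for Code R8.
Code R7 quantity: three 500 mL containers = 1.5 L.
By ocean vessel, Code R7 is Forbidden regardless of quantity.
The segregation rule (Code R8 with Code R5) does not apply to Code R8 with Code R7.

No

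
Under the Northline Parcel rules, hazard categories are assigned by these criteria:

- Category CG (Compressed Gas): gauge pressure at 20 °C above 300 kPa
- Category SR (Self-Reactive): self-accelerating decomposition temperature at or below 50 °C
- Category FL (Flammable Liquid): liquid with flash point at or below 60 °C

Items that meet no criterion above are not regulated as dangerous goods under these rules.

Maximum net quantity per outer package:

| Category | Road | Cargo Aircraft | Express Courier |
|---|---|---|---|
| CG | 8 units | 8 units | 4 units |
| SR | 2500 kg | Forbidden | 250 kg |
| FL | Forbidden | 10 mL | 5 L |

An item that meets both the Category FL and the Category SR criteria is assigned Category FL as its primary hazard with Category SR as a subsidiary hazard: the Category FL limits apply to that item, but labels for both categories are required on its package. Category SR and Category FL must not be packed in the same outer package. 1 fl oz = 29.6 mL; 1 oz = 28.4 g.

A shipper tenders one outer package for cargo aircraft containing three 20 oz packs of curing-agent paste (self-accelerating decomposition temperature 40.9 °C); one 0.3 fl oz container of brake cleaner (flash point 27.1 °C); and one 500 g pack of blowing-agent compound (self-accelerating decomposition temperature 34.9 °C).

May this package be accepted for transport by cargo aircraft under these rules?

With self-accelerating decomposition temperature 40.9 °C (≤ 50 °C), the curing-agent paste falls in Category SR.
Brake cleaner: flash point 27.1 °C ≤ 60 °C → Category FL (Flammable Liquid).
Self-accelerating decomposition temperature 34.9 °C meets the Category SR criterion (Self-Reactive), so the blowing-agent compound is Category SR.
Category SR net quantity: (three 20 oz packs = 1.704 kg) + 500 g = 2.204 kg.
Category SR is Forbidden by cargo aircraft.
Category FL quantity: one 0.3 fl oz container = 8.88 mL.
That is within the Category FL cargo aircraft limit of 10 mL.
Category SR and Category FL may not share an outer package.

No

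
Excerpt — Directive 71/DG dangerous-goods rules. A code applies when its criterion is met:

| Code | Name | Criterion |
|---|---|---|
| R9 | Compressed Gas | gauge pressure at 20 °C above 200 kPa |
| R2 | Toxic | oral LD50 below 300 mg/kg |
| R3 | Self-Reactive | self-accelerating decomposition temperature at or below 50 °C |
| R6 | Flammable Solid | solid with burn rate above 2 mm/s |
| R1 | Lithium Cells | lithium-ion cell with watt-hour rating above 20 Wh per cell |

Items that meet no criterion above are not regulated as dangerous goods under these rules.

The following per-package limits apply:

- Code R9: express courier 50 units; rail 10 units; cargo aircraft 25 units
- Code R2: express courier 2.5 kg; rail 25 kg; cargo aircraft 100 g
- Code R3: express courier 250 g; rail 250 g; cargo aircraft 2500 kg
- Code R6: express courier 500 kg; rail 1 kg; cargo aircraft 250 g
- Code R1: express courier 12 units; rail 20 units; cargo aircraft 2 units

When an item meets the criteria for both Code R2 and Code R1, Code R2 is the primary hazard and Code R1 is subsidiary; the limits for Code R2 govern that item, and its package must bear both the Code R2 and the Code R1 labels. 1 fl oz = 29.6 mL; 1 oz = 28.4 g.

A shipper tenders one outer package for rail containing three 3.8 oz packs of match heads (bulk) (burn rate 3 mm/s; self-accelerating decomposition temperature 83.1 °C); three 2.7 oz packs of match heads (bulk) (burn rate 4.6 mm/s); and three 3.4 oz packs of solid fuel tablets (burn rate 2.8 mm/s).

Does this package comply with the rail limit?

Yes

The match heads (bulk) have burn rate 3 mm/s, which is > 2 mm/s, so they are Code R6 (Flammable Solid).
Burn rate 4.6 mm/s meets the Code R6 criterion (Flammable Solid), so the match heads (bulk) are Code R6.
The solid fuel tablets have burn rate 2.8 mm/s, which is > 2 mm/s, so they are Code R6 (Flammable Solid).
Total Code R6: (three 3.8 oz packs = 323.76 g) + (three 2.7 oz packs = 230.04 g) + (three 3.4 oz packs = 289.68 g) = 843.48 g.
843.48 g is within the rail limit of 1 kg for Code R6.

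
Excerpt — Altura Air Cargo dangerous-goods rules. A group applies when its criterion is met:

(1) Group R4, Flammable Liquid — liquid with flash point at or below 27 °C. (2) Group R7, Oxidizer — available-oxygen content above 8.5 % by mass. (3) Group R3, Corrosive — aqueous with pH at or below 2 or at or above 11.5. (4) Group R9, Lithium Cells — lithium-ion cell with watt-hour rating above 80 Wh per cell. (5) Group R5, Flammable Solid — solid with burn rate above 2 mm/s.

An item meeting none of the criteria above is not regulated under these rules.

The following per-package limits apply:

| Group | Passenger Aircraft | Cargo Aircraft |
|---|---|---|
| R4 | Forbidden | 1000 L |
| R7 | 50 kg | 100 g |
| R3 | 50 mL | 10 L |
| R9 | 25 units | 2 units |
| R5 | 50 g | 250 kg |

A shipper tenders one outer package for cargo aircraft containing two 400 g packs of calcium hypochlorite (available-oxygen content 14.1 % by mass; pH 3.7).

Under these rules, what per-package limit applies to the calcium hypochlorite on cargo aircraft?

100 g

The calcium hypochlorite has available-oxygen content 14.1 % by mass, which is > 8.5 % by mass, so it is Group R7 (Oxidizer).
The cargo aircraft limit for Group R7 is 100 g.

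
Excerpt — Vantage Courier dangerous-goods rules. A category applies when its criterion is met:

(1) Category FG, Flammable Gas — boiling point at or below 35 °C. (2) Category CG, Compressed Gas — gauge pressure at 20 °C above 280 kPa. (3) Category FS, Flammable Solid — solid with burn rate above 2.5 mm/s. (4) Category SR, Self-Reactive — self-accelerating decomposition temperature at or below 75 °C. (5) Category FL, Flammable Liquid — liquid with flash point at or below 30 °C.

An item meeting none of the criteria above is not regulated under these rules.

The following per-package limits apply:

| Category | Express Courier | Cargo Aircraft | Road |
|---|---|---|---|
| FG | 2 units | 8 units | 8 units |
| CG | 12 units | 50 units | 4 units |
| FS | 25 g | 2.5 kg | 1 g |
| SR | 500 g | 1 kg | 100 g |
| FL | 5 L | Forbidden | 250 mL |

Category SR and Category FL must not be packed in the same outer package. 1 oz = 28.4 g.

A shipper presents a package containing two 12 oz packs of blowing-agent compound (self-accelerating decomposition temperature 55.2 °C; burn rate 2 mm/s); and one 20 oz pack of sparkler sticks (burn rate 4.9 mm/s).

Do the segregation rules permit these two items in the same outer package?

Yes

The blowing-agent compound has self-accelerating decomposition temperature 55.2 °C, which is ≤ 75 °C, so it is Category SR (Self-Reactive).
Sparkler sticks: burn rate 4.9 mm/s > 2.5 mm/s → Category FS (Flammable Solid).
No segregation rule bars Category SR with Category FS.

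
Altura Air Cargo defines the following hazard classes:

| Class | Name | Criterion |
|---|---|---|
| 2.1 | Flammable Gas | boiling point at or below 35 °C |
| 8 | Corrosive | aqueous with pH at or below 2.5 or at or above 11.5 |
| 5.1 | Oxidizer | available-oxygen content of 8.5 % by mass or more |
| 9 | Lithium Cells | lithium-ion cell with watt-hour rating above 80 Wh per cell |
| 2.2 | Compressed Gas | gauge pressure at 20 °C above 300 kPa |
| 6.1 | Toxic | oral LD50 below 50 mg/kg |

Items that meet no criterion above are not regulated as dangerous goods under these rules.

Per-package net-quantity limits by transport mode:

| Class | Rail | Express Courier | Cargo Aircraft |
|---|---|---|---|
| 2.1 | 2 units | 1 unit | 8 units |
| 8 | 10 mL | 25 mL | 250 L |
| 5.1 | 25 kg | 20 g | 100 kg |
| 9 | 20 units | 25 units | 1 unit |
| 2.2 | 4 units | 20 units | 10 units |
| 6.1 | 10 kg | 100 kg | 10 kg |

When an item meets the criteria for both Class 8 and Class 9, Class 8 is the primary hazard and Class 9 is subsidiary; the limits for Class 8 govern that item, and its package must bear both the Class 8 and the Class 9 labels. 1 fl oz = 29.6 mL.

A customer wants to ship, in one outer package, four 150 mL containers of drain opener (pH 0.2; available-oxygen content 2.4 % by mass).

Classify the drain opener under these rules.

Class 8

The drain opener has pH 0.2, which is ≤ 2.5, so it is Class 8 (Corrosive).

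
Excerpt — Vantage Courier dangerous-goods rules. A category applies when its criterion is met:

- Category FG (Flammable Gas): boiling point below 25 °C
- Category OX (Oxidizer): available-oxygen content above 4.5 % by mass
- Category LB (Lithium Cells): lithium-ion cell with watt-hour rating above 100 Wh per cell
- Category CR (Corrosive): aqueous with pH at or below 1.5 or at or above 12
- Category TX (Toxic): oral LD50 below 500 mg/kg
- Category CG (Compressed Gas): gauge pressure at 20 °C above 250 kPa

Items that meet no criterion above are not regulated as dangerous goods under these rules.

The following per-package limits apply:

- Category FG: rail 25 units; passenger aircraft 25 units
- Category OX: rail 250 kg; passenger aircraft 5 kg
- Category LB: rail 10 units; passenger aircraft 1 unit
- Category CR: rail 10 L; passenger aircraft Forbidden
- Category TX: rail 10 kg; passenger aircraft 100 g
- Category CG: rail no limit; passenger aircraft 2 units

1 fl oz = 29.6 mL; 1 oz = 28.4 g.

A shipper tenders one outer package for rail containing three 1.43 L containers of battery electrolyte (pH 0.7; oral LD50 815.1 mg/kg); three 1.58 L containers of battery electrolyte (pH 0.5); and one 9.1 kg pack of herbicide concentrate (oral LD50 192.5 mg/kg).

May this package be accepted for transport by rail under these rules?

pH 0.7 meets the Category CR criterion (Corrosive), so the battery electrolyte is Category CR.
With pH 0.5 (≤ 1.5), the battery electrolyte falls in Category CR.
The herbicide concentrate has oral LD50 192.5 mg/kg, which is < 500 mg/kg, so it is Category TX (Toxic).
Category CR net quantity: (three 1.43 L containers = 4.29 L) + (three 1.58 L containers = 4.74 L) = 9.03 L.
9.03 L is within the rail limit of 10 L for Category CR.
Category TX quantity: 9.1 kg.
9.1 kg ≤ 10 kg (rail limit, Category TX) — within limit.
Every hazard category is within its rail limit and no segregation rule is violated.

Yes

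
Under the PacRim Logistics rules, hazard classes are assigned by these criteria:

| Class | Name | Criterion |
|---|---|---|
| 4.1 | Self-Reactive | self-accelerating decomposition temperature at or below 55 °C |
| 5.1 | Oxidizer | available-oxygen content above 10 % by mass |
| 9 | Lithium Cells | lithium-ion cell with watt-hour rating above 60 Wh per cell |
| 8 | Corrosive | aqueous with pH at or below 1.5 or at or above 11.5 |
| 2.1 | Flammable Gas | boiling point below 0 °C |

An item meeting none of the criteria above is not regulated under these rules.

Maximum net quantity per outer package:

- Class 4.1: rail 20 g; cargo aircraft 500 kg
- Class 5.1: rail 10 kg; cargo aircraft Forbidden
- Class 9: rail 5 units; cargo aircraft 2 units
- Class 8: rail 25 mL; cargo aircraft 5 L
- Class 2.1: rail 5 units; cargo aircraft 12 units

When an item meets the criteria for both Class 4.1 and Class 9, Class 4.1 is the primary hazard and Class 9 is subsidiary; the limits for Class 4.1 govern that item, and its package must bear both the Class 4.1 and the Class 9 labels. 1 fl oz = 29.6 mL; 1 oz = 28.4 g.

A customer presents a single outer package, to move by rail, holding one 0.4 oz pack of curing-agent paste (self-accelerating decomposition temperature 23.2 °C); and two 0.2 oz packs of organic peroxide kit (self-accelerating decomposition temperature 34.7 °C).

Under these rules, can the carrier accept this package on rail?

No

The curing-agent paste has self-accelerating decomposition temperature 23.2 °C, which is ≤ 55 °C, so it is Class 4.1 (Self-Reactive).
With self-accelerating decomposition temperature 34.7 °C (≤ 55 °C), the organic peroxide kit falls in Class 4.1.
Class 4.1 net quantity: (one 0.4 oz pack = 11.36 g) + (two 0.2 oz packs = 11.36 g) = 22.72 g.
22.72 g > 20 g (rail limit, Class 4.1) — over the limit.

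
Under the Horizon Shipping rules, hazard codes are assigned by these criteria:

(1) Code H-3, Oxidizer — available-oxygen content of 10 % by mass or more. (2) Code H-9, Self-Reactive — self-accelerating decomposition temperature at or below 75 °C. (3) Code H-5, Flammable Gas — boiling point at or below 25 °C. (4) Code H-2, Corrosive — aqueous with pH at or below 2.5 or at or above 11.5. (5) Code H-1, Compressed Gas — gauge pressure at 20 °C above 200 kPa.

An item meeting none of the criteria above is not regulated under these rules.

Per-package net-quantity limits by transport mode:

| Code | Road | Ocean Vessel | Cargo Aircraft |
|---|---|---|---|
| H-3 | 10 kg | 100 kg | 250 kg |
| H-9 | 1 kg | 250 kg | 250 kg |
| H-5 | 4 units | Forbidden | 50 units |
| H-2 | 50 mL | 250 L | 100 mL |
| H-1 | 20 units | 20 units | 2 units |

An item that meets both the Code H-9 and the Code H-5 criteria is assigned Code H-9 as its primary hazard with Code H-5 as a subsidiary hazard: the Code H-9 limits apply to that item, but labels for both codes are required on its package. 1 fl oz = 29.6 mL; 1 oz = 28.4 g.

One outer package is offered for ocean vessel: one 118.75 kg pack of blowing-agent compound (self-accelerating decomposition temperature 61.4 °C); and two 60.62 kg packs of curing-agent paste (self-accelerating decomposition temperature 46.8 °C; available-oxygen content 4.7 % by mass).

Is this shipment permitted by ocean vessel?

The blowing-agent compound has self-accelerating decomposition temperature 61.4 °C, which is ≤ 75 °C, so it is Code H-9 (Self-Reactive).
The curing-agent paste has self-accelerating decomposition temperature 46.8 °C, which is ≤ 75 °C, so it is Code H-9 (Self-Reactive).
Code H-9 net quantity: 118.75 kg + (two 60.62 kg packs = 121.24 kg) = 239.99 kg.
239.99 kg is within the ocean vessel limit of 250 kg for Code H-9.

Yes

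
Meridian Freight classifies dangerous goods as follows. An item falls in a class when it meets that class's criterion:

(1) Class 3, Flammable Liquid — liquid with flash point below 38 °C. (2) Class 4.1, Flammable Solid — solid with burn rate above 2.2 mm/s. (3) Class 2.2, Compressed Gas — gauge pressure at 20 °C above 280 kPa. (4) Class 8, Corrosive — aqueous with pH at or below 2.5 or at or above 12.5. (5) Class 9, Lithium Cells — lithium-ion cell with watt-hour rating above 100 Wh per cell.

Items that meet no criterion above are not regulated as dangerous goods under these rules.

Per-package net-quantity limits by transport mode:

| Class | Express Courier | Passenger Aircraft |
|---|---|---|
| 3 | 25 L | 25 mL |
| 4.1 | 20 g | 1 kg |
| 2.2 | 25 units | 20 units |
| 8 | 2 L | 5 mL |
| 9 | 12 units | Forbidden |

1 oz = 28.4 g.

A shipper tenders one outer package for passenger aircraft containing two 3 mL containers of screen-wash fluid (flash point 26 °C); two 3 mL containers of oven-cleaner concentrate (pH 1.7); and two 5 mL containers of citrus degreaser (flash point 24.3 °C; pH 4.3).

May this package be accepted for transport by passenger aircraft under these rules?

No

With flash point 26 °C (< 38 °C), the screen-wash fluid falls in Class 3.
The oven-cleaner concentrate has pH 1.7, which is ≤ 2.5, so it is Class 8 (Corrosive).
The citrus degreaser has flash point 24.3 °C, which is < 38 °C, so it is Class 3 (Flammable Liquid).
Class 3 net quantity: (two 3 mL containers = 6 mL) + (two 5 mL containers = 10 mL) = 16 mL.
16 mL ≤ 25 mL (passenger aircraft limit, Class 3) — within limit.
Class 8 quantity: two 3 mL containers = 6 mL.
That exceeds the Class 8 passenger aircraft limit of 5 mL.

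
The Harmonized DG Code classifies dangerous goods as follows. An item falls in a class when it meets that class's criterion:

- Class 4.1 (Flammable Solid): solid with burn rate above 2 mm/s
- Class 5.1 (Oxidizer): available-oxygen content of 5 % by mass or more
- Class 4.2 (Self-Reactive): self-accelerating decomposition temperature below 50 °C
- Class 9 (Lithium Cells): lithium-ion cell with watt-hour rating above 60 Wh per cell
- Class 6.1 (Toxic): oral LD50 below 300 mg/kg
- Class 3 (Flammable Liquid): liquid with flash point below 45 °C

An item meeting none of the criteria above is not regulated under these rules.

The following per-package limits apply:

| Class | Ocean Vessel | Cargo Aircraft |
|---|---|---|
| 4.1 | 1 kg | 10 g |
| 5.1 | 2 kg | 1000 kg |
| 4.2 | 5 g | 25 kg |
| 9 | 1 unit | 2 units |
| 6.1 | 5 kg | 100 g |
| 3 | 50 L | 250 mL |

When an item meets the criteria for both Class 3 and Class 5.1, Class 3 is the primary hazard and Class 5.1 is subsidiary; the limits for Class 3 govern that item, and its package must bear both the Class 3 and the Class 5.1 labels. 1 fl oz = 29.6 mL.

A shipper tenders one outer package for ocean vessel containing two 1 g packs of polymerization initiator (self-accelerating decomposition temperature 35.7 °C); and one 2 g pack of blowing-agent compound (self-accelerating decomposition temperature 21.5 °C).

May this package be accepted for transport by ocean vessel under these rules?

Self-accelerating decomposition temperature 35.7 °C meets the Class 4.2 criterion (Self-Reactive), so the polymerization initiator is Class 4.2.
Self-accelerating decomposition temperature 21.5 °C meets the Class 4.2 criterion (Self-Reactive), so the blowing-agent compound is Class 4.2.
Total Class 4.2: (two 1 g packs = 2 g) + 2 g = 4 g.
That is within the Class 4.2 ocean vessel limit of 5 g.

Yes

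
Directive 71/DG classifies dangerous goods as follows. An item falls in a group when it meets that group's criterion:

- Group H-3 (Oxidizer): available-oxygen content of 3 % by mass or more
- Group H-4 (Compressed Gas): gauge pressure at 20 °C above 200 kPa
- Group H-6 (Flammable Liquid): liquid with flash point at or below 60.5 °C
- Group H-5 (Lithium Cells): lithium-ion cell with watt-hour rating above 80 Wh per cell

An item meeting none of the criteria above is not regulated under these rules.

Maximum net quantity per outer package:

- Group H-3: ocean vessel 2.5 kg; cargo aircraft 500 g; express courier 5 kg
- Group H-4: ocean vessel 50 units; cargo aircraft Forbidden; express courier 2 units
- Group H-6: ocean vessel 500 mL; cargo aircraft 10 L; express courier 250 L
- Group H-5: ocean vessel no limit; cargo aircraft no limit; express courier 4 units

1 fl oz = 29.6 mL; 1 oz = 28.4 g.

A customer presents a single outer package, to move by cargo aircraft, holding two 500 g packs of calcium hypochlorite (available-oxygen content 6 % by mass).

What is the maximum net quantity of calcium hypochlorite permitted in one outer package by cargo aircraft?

With available-oxygen content 6 % by mass (≥ 3 % by mass), the calcium hypochlorite falls in Group H-3.
The cargo aircraft limit for Group H-3 is 500 g.

500 g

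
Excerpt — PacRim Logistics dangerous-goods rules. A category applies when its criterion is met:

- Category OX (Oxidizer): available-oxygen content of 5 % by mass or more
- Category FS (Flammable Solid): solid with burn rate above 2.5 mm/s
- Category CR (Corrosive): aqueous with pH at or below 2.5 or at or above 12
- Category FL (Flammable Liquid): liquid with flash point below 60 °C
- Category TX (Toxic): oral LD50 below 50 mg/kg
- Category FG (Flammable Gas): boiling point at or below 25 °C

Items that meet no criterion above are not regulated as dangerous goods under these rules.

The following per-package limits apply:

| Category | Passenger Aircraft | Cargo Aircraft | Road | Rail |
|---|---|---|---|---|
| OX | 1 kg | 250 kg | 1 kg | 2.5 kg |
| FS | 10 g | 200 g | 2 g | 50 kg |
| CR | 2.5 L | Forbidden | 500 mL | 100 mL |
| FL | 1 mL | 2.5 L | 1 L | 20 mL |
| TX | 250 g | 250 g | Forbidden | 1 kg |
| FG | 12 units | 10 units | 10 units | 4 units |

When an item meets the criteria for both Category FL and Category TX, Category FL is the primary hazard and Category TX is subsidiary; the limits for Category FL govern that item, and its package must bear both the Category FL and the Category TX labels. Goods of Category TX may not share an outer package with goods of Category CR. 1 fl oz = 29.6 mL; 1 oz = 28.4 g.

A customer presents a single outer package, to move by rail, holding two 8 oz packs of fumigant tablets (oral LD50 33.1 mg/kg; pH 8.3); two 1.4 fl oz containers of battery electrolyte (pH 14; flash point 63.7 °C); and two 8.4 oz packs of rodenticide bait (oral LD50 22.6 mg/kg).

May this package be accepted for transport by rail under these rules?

No

Fumigant tablets: oral LD50 33.1 mg/kg < 50 mg/kg → Category TX (Toxic).
pH 14 meets the Category CR criterion (Corrosive), so the battery electrolyte is Category CR.
Oral LD50 22.6 mg/kg meets the Category TX criterion (Toxic), so the rodenticide bait is Category TX.
Total Category TX: (two 8 oz packs = 454.4 g) + (two 8.4 oz packs = 477.12 g) = 931.52 g.
That is within the Category TX rail limit of 1 kg.
Category CR quantity: two 1.4 fl oz containers = 82.88 mL.
That is within the Category CR rail limit of 100 mL.
Category TX and Category CR may not share an outer package.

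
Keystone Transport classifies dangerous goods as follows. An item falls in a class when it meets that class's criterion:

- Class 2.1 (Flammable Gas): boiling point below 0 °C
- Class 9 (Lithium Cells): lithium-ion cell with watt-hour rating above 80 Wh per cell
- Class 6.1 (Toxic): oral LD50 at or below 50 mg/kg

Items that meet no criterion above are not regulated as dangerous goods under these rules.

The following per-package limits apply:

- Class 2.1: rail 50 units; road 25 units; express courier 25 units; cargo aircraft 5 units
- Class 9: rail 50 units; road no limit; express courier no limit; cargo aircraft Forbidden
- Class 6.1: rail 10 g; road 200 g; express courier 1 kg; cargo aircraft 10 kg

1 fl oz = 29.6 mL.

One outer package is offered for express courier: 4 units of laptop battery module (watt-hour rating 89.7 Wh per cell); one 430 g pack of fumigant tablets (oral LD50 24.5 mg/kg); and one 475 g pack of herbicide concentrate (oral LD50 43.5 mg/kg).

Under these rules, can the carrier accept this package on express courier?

Watt-hour rating 89.7 Wh per cell meets the Class 9 criterion (Lithium Cells), so the laptop battery module is Class 9.
With oral LD50 24.5 mg/kg (≤ 50 mg/kg), the fumigant tablets fall in Class 6.1.
The herbicide concentrate has oral LD50 43.5 mg/kg, which is ≤ 50 mg/kg, so it is Class 6.1 (Toxic).
Class 9 quantity: 4 units.
Class 9 has no per-package limit by express courier.
Total Class 6.1: 430 g + 475 g = 905 g.
905 g ≤ 1 kg (express courier limit, Class 6.1) — within limit.
Every hazard class is within its express courier limit and no segregation rule is violated.

Yes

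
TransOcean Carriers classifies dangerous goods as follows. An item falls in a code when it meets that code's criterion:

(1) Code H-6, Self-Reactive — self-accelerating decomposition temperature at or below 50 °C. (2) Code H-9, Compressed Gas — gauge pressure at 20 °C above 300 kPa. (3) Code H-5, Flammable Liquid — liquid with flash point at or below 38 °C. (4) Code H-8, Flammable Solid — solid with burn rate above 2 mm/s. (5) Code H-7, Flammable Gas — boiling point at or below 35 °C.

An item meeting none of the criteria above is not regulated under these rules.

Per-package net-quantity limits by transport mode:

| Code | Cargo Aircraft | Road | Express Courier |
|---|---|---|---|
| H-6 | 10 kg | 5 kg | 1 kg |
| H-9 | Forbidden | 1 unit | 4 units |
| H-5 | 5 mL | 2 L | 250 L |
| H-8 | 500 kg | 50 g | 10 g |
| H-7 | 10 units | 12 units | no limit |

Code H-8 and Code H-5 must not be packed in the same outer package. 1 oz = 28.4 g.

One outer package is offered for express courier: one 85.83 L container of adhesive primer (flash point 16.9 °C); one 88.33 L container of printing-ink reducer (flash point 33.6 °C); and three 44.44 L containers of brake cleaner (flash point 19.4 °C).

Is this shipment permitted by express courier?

No

With flash point 16.9 °C (≤ 38 °C), the adhesive primer falls in Code H-5.
Flash point 33.6 °C meets the Code H-5 criterion (Flammable Liquid), so the printing-ink reducer is Code H-5.
The brake cleaner has flash point 19.4 °C, which is ≤ 38 °C, so it is Code H-5 (Flammable Liquid).
Total Code H-5: 85.83 L + 88.33 L + (three 44.44 L containers = 133.32 L) = 307.48 L.
307.48 L exceeds the express courier limit of 250 L for Code H-5.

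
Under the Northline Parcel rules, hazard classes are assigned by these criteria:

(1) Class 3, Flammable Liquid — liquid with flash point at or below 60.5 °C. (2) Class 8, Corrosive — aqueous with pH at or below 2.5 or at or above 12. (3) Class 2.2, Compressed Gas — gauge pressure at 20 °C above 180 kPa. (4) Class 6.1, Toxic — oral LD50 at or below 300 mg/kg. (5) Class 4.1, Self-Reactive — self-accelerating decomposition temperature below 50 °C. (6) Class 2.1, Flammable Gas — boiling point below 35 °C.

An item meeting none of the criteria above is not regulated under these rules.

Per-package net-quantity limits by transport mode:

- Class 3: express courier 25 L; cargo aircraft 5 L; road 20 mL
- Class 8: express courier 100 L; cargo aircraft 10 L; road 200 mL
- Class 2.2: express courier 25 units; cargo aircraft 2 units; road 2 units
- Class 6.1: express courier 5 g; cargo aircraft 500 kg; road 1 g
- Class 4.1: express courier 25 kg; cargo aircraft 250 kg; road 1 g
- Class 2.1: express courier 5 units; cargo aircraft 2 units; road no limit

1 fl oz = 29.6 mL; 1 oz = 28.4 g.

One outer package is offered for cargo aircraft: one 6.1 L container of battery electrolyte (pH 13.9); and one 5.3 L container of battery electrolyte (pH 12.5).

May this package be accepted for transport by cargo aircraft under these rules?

Battery electrolyte: pH 13.9 ≥ 12 → Class 8 (Corrosive).
The battery electrolyte has pH 12.5, which is ≥ 12, so it is Class 8 (Corrosive).
Class 8 net quantity: 6.1 L + 5.3 L = 11.4 L.
11.4 L exceeds the cargo aircraft limit of 10 L for Class 8.

No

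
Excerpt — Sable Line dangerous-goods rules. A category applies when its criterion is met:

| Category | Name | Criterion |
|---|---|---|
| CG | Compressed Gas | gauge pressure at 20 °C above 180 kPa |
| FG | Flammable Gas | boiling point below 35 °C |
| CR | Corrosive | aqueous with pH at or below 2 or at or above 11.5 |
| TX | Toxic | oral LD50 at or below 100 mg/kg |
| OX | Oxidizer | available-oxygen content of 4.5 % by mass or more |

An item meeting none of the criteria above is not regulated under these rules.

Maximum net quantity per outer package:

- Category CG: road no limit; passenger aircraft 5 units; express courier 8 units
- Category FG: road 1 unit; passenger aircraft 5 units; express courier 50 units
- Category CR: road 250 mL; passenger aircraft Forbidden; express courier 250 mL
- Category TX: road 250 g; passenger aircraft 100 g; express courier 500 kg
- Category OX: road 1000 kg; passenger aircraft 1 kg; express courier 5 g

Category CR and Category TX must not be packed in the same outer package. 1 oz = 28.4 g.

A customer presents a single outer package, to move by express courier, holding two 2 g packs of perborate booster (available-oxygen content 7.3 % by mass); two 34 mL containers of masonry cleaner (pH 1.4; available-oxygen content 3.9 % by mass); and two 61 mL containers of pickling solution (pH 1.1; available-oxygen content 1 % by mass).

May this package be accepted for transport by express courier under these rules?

Yes

Available-oxygen content 7.3 % by mass meets the Category OX criterion (Oxidizer), so the perborate booster is Category OX.
With pH 1.4 (≤ 2), the masonry cleaner falls in Category CR.
With pH 1.1 (≤ 2), the pickling solution falls in Category CR.
Category CR net quantity: (two 34 mL containers = 68 mL) + (two 61 mL containers = 122 mL) = 190 mL.
That is within the Category CR express courier limit of 250 mL.
Category OX quantity: two 2 g packs = 4 g.
4 g is within the express courier limit of 5 g for Category OX.
The segregation rule (Category CR with Category TX) does not apply to Category CR with Category OX.
Every hazard category is within its express courier limit and no segregation rule is violated.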